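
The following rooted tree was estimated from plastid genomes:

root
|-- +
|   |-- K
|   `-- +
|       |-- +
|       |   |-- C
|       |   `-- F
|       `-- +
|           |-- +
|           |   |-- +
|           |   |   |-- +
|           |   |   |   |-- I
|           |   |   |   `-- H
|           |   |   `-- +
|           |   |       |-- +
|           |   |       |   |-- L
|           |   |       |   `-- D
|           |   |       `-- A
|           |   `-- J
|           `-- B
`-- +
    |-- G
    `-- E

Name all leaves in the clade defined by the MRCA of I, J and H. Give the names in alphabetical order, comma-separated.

A, D, H, I, J, L

Tracing I: it sits inside (I,H).
Tracing J: it sits inside (((I,H),((L,D),A)),J).
Tracing H: it sits inside (I,H).
The smallest clade enclosing all 3 is (((I,H),((L,D),A)),J); the answer is its 6 terminal taxa in alphabetical order.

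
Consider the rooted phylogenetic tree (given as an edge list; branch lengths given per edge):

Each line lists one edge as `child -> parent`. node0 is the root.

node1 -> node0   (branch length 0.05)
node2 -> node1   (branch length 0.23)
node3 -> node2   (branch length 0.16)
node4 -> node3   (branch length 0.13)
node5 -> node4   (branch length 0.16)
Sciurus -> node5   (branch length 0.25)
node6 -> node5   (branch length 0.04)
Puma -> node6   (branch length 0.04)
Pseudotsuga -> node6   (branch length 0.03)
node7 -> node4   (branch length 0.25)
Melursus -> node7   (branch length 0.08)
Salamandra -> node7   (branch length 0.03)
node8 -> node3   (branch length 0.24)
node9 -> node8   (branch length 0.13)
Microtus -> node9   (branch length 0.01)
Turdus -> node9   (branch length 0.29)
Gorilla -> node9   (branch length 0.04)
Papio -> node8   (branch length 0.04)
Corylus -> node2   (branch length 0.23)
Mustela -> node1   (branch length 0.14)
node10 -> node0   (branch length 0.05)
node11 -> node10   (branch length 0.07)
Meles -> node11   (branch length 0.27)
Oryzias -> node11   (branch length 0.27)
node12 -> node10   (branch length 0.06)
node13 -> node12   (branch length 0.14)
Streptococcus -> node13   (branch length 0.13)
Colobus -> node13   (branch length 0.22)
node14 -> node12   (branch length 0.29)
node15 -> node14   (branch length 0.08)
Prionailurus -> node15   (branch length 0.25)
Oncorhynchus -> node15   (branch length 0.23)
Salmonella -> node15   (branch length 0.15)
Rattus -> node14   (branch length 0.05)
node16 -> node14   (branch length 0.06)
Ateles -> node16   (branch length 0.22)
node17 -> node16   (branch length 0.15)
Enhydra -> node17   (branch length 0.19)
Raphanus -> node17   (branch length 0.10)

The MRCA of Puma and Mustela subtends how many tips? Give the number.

11

The MRCA of Puma and Mustela is the node subtending (((((Sciurus,(Puma,Pseudotsuga)),(Melursus,Salamandra)),((Microtus,Turdus,Gorilla),Papio)),Corylus),Mustela).
That clade contains 11 terminal taxa: Corylus, Gorilla, Melursus, Microtus, Mustela, Papio, Pseudotsuga, Puma, Salamandra, Sciurus, Turdus.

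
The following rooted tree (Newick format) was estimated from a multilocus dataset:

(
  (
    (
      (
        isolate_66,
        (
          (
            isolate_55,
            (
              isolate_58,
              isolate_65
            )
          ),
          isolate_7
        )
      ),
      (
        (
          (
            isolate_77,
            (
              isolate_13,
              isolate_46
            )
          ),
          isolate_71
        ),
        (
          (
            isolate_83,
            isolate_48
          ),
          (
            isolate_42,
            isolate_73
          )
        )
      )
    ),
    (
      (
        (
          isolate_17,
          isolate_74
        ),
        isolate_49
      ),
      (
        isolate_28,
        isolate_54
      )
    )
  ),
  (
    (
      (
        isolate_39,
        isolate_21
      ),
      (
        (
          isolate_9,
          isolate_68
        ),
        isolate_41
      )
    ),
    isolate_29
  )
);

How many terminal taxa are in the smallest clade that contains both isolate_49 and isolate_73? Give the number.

18

The MRCA of isolate_49 and isolate_73 is the node subtending (((isolate_66,((isolate_55,(isolate_58,isolate_65)),isolate_7)),(((isolate_77,(isolate_13,isolate_46)),isolate_71),((isolate_83,isolate_48),(isolate_42,isolate_73)))),(((isolate_17,isolate_74),isolate_49),(isolate_28,isolate_54))).
That clade contains 18 terminal taxa: isolate_13, isolate_17, isolate_28, isolate_42, isolate_46, isolate_48, isolate_49, isolate_54, isolate_55, isolate_58, isolate_65, isolate_66, isolate_7, isolate_71, isolate_73, isolate_74, isolate_77, isolate_83.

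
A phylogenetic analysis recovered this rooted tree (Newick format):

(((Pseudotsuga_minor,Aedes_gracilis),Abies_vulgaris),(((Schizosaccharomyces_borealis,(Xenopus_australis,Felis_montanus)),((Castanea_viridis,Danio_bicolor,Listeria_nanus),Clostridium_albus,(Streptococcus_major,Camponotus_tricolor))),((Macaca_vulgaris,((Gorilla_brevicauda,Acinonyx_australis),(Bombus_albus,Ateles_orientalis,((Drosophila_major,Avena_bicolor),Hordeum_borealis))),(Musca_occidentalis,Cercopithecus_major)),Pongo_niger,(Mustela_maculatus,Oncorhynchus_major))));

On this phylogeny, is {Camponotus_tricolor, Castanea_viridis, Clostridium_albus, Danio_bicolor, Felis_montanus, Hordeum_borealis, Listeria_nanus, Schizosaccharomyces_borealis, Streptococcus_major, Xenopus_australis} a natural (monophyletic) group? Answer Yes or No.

No

The MRCA of the listed taxa subtends (((Schizosaccharomyces_borealis,(Xenopus_australis,Felis_montanus)),((Castanea_viridis,Danio_bicolor,Listeria_nanus),Clostridium_albus,(Streptococcus_major,Camponotus_tricolor))),((Macaca_vulgaris,((Gorilla_brevicauda,Acinonyx_australis),(Bombus_albus,Ateles_orientalis,((Drosophila_major,Avena_bicolor),Hordeum_borealis))),(Musca_occidentalis,Cercopithecus_major)),Pongo_niger,(Mustela_maculatus,Oncorhynchus_major))).
That clade also contains Acinonyx_australis, Ateles_orientalis, Avena_bicolor, Bombus_albus, Cercopithecus_major, Drosophila_major, Gorilla_brevicauda, Macaca_vulgaris, Musca_occidentalis, Mustela_maculatus, Oncorhynchus_major, Pongo_niger, which are not in the proposed group, so the group is not monophyletic.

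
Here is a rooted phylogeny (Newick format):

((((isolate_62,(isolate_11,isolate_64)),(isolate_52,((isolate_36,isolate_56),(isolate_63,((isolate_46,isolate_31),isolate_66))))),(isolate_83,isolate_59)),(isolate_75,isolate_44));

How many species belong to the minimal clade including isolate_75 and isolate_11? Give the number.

14

The MRCA of isolate_75 and isolate_11 is the root, so the clade is the entire tree.
That clade contains 14 terminal taxa: isolate_11, isolate_31, isolate_36, isolate_44, isolate_46, isolate_52, isolate_56, isolate_59, isolate_62, isolate_63, isolate_64, isolate_66, isolate_75, isolate_83.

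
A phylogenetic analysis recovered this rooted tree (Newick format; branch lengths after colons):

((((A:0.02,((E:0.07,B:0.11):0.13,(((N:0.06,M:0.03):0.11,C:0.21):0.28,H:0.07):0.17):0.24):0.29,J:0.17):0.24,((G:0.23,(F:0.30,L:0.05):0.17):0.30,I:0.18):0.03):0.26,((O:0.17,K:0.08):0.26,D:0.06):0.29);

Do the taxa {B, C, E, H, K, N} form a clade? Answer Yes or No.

The MRCA of the listed taxa is the root, so the smallest clade containing them is the whole tree.
That clade also contains A, D, F, G, I, J, L, M, O, which are not in the proposed group, so the group is not monophyletic.

No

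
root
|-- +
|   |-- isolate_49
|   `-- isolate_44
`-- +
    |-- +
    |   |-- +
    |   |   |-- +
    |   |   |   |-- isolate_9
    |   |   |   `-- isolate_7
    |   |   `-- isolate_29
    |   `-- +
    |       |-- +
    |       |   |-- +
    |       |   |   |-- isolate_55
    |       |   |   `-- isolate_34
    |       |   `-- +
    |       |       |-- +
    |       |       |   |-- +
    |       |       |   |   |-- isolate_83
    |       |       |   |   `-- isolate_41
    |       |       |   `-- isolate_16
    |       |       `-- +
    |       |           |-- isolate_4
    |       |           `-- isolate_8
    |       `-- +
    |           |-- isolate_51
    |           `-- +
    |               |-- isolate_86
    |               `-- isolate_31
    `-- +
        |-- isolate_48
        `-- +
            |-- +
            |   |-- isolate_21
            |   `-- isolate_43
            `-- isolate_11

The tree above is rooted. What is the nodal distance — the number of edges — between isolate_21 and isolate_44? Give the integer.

The MRCA of isolate_21 and isolate_44 is the root of the tree.
From isolate_21 up to that node: 5 branches. From isolate_44 up to the same node: 2 branches. Total: 5 + 2 = 7.

7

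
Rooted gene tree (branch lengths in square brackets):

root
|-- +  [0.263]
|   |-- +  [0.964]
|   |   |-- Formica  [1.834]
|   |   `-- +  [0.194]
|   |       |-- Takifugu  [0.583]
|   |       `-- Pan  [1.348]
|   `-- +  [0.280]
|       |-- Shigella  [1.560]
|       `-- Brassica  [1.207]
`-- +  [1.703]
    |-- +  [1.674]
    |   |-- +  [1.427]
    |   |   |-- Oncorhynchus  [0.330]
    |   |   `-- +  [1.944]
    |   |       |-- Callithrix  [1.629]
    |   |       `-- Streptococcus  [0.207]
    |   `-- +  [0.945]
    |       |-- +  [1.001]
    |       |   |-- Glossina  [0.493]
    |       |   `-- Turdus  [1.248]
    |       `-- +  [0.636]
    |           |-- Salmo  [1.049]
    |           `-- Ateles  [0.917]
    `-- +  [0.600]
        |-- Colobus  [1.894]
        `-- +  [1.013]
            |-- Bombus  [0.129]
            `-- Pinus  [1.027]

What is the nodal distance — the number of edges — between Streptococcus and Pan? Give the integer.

The MRCA of Streptococcus and Pan is the root of the tree.
From Streptococcus up to that node: 5 branches. From Pan up to the same node: 4 branches. Total: 5 + 4 = 9.

9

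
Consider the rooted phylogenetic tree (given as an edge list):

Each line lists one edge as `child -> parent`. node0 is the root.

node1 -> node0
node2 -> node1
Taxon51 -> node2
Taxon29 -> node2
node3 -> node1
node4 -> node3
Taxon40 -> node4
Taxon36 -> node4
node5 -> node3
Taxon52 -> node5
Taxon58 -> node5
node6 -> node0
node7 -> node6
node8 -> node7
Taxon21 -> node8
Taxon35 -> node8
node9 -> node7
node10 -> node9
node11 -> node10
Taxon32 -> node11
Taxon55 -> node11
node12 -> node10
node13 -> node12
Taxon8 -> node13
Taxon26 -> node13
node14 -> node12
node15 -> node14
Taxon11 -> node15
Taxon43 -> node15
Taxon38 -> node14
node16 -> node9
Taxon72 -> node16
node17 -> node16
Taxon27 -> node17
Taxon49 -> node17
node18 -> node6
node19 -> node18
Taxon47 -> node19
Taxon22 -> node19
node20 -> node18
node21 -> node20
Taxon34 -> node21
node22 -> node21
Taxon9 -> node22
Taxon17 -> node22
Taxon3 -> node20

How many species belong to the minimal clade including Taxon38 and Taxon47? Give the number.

18

The MRCA of Taxon38 and Taxon47 is the node subtending (((Taxon21,Taxon35),(((Taxon32,Taxon55),((Taxon8,Taxon26),((Taxon11,Taxon43),Taxon38))),(Taxon72,(Taxon27,Taxon49)))),((Taxon47,Taxon22),((Taxon34,(Taxon9,Taxon17)),Taxon3))).
That clade contains 18 terminal taxa: Taxon11, Taxon17, Taxon21, Taxon22, Taxon26, Taxon27, Taxon3, Taxon32, Taxon34, Taxon35, Taxon38, Taxon43, Taxon47, Taxon49, Taxon55, Taxon72, Taxon8, Taxon9.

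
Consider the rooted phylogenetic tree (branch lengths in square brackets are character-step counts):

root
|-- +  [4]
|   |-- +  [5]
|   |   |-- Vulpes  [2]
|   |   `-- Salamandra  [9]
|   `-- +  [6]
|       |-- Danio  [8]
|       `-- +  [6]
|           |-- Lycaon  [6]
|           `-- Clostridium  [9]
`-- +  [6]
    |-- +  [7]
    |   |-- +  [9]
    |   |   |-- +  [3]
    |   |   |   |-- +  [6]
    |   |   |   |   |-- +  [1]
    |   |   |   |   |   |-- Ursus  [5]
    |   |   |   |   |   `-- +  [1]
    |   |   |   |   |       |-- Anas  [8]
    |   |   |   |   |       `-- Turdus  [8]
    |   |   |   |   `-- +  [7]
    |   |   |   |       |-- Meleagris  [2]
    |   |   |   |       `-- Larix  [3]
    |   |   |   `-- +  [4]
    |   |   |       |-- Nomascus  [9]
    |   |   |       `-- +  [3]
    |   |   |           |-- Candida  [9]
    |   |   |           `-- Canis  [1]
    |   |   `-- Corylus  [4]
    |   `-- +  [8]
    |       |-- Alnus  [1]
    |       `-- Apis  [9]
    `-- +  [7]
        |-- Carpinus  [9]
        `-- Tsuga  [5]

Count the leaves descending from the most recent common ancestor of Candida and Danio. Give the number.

18

The MRCA of Candida and Danio is the root, so the clade is the entire tree.
That clade contains 18 terminal taxa: Alnus, Anas, Apis, Candida, Canis, Carpinus, Clostridium, Corylus, Danio, Larix, Lycaon, Meleagris, Nomascus, Salamandra, Tsuga, Turdus, Ursus, Vulpes.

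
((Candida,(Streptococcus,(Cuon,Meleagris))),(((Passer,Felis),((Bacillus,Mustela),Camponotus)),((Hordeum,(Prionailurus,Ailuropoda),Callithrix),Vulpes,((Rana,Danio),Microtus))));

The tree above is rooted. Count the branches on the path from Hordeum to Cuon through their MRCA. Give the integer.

8

The MRCA of Hordeum and Cuon is the root of the tree.
From Hordeum up to that node: 4 branches. From Cuon up to the same node: 4 branches. Total: 4 + 4 = 8.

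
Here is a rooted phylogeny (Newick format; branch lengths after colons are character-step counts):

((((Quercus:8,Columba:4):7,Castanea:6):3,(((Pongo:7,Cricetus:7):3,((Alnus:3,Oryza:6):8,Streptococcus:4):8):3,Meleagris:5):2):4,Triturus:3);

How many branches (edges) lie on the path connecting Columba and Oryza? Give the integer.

The MRCA of Columba and Oryza is the node subtending (((Quercus,Columba),Castanea),(((Pongo,Cricetus),((Alnus,Oryza),Streptococcus)),Meleagris)).
From Columba up to that node: 3 branches. From Oryza up to the same node: 5 branches. Total: 3 + 5 = 8.

8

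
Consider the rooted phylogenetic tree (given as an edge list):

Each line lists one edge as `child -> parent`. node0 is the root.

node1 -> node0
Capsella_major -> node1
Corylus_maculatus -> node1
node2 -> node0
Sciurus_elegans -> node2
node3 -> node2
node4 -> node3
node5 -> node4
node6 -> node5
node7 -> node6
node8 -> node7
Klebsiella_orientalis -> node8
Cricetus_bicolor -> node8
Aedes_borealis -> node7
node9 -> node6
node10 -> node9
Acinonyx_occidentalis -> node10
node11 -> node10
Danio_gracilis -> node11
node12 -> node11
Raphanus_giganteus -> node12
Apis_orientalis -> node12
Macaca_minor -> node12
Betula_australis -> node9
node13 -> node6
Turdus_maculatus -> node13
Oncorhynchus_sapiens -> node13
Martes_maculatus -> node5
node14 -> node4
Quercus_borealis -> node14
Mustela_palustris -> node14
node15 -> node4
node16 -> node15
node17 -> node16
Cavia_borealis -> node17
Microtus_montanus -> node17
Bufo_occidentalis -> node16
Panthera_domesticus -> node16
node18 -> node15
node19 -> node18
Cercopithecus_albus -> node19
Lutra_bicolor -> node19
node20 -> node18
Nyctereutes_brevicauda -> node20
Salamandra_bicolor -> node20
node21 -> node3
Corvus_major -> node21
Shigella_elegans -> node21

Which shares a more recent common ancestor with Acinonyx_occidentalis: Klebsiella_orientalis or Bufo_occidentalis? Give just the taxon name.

Klebsiella_orientalis

The MRCA of Acinonyx_occidentalis and Klebsiella_orientalis subtends (((Klebsiella_orientalis,Cricetus_bicolor),Aedes_borealis),((Acinonyx_occidentalis,(Danio_gracilis,(Raphanus_giganteus,Apis_orientalis,Macaca_minor))),Betula_australis),(Turdus_maculatus,Oncorhynchus_sapiens)) (11 taxa).
The MRCA of Acinonyx_occidentalis and Bufo_occidentalis subtends (((((Klebsiella_orientalis,Cricetus_bicolor),Aedes_borealis),((Acinonyx_occidentalis,(Danio_gracilis,(Raphanus_giganteus,Apis_orientalis,Macaca_minor))),Betula_australis),(Turdus_maculatus,Oncorhynchus_sapiens)),Martes_maculatus),(Quercus_borealis,Mustela_palustris),(((Cavia_borealis,Microtus_montanus),Bufo_occidentalis,Panthera_domesticus),((Cercopithecus_albus,Lutra_bicolor),(Nyctereutes_brevicauda,Salamandra_bicolor)))) (22 taxa).
The first is nested inside the second, so Acinonyx_occidentalis shares a more recent common ancestor with Klebsiella_orientalis.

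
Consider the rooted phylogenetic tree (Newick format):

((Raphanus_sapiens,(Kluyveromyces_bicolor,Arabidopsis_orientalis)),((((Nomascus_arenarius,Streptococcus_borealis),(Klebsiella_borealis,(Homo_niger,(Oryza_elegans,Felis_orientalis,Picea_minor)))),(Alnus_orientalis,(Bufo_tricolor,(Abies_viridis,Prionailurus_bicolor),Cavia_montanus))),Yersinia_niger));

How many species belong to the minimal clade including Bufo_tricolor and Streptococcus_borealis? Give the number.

12

The MRCA of Bufo_tricolor and Streptococcus_borealis is the node subtending (((Nomascus_arenarius,Streptococcus_borealis),(Klebsiella_borealis,(Homo_niger,(Oryza_elegans,Felis_orientalis,Picea_minor)))),(Alnus_orientalis,(Bufo_tricolor,(Abies_viridis,Prionailurus_bicolor),Cavia_montanus))).
That clade contains 12 terminal taxa: Abies_viridis, Alnus_orientalis, Bufo_tricolor, Cavia_montanus, Felis_orientalis, Homo_niger, Klebsiella_borealis, Nomascus_arenarius, Oryza_elegans, Picea_minor, Prionailurus_bicolor, Streptococcus_borealis.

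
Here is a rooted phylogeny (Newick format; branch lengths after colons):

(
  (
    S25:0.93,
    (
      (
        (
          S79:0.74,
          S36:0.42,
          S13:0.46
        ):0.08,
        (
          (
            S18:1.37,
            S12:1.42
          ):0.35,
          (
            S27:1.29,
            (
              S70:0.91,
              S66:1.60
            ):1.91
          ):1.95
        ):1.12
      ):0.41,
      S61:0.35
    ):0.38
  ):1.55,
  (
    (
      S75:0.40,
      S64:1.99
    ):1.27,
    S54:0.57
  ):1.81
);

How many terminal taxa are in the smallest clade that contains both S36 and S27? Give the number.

8

The MRCA of S36 and S27 is the node subtending ((S79,S36,S13),((S18,S12),(S27,(S70,S66)))).
That clade contains 8 terminal taxa: S12, S13, S18, S27, S36, S66, S70, S79.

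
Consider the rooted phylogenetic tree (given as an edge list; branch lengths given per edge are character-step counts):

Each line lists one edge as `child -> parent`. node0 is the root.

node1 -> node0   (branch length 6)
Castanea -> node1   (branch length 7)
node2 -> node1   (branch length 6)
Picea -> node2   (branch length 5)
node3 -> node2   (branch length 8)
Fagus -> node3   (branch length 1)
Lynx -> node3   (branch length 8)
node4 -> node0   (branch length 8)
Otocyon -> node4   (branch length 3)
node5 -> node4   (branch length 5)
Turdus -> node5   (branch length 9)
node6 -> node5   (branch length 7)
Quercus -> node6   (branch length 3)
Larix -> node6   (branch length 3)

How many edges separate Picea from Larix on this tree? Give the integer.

The MRCA of Picea and Larix is the root of the tree.
From Picea up to that node: 3 branches. From Larix up to the same node: 4 branches. Total: 3 + 4 = 7.

7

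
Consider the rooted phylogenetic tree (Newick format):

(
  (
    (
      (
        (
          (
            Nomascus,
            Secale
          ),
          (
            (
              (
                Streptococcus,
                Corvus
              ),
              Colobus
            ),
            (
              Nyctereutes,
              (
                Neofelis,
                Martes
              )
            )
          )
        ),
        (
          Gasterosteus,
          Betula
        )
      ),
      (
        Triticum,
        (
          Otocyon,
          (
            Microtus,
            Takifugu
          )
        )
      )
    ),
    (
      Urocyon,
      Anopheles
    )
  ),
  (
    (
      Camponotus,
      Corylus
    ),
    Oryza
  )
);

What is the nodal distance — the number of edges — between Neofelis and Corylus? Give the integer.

The MRCA of Neofelis and Corylus is the root of the tree.
From Neofelis up to that node: 8 branches. From Corylus up to the same node: 3 branches. Total: 8 + 3 = 11.

11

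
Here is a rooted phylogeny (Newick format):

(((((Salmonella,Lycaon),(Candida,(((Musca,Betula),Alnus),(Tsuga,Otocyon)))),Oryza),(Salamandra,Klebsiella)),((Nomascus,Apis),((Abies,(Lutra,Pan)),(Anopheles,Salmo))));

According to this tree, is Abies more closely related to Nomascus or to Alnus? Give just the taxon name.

Nomascus

The MRCA of Abies and Nomascus subtends ((Nomascus,Apis),((Abies,(Lutra,Pan)),(Anopheles,Salmo))) (7 taxa).
The MRCA of Abies and Alnus is the root, subtending the entire tree (18 taxa).
The first is nested inside the second, so Abies shares a more recent common ancestor with Nomascus.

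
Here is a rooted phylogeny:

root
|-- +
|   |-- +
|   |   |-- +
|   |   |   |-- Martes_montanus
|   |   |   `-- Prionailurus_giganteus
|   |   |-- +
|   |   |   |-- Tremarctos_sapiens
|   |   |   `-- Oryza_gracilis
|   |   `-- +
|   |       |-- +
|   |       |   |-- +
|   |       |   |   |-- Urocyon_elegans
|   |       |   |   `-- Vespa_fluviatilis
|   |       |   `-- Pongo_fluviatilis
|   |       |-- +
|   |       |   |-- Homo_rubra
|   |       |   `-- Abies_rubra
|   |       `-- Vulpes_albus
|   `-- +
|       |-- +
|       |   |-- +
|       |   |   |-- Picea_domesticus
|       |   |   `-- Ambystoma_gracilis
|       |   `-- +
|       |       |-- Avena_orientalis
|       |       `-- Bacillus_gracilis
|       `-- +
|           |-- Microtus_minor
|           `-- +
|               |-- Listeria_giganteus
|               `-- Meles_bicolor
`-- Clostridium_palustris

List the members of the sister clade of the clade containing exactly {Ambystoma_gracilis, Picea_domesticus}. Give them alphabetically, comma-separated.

The clade containing exactly {Ambystoma_gracilis, Picea_domesticus} attaches to the tree at the node subtending ((Picea_domesticus,Ambystoma_gracilis),(Avena_orientalis,Bacillus_gracilis)).
The other lineage descending from that same node — the sister group — is (Avena_orientalis,Bacillus_gracilis); its 2 tips in alphabetical order are the answer.

Avena_orientalis, Bacillus_gracilis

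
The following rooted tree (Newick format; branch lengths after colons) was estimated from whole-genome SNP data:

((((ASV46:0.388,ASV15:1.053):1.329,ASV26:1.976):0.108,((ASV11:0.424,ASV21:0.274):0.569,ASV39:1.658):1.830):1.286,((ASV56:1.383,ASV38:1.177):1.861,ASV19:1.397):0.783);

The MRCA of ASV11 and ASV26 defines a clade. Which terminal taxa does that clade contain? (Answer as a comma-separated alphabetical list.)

ASV11, ASV15, ASV21, ASV26, ASV39, ASV46

Tracing ASV11: it sits inside (ASV11,ASV21).
Tracing ASV26: it sits inside ((ASV46,ASV15),ASV26).
The smallest clade enclosing both is (((ASV46,ASV15),ASV26),((ASV11,ASV21),ASV39)); the answer is its 6 terminal taxa in alphabetical order.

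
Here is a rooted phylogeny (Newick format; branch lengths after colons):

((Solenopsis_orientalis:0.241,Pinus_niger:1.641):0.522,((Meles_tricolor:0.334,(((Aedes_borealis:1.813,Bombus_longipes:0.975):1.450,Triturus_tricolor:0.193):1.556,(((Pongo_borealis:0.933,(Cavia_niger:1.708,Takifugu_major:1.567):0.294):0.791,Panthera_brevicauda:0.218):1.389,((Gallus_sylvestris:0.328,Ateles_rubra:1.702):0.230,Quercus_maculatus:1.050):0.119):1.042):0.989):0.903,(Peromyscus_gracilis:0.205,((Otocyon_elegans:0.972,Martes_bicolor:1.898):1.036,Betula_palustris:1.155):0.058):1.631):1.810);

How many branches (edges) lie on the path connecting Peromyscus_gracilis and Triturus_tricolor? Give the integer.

6

The MRCA of Peromyscus_gracilis and Triturus_tricolor is the node subtending ((Meles_tricolor,(((Aedes_borealis,Bombus_longipes),Triturus_tricolor),(((Pongo_borealis,(Cavia_niger,Takifugu_major)),Panthera_brevicauda),((Gallus_sylvestris,Ateles_rubra),Quercus_maculatus)))),(Peromyscus_gracilis,((Otocyon_elegans,Martes_bicolor),Betula_palustris))).
From Peromyscus_gracilis up to that node: 2 branches. From Triturus_tricolor up to the same node: 4 branches. Total: 2 + 4 = 6.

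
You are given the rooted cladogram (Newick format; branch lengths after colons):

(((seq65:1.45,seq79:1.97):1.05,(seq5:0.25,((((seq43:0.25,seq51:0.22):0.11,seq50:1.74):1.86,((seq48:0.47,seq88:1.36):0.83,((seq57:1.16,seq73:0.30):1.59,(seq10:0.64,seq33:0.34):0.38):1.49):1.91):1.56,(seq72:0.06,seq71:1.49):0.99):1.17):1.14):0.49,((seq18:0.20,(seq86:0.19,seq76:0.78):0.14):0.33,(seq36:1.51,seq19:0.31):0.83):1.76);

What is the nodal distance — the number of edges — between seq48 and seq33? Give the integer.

5

The MRCA of seq48 and seq33 is the node subtending ((seq48,seq88),((seq57,seq73),(seq10,seq33))).
From seq48 up to that node: 2 branches. From seq33 up to the same node: 3 branches. Total: 2 + 3 = 5.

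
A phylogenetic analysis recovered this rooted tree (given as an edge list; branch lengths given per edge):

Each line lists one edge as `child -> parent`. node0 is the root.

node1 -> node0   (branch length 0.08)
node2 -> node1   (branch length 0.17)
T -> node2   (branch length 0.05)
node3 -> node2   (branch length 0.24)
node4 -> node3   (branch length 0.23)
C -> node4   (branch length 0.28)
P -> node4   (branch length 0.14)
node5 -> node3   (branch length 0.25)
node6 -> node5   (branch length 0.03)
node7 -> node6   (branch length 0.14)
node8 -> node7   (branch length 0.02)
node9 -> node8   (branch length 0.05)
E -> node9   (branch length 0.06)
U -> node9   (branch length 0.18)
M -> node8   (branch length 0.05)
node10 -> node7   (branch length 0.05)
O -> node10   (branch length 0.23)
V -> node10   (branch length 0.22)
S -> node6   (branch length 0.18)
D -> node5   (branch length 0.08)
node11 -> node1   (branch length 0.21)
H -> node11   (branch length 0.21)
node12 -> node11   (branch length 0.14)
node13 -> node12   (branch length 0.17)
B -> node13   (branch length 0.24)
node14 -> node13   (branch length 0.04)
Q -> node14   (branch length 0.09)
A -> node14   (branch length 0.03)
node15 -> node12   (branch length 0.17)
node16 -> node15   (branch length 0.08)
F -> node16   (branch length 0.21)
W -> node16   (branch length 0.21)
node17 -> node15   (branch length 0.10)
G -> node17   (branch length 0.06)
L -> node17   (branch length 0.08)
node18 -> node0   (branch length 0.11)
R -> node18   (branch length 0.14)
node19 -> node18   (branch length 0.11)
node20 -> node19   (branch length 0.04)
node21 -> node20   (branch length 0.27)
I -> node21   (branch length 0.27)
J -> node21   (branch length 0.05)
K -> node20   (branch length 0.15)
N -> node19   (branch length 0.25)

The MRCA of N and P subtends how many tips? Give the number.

The MRCA of N and P is the root, so the clade is the entire tree.
That clade contains 23 terminal taxa: A, B, C, D, E, F, G, H, I, J, K, L, M, N, O, P, Q, R, S, T, U, V, W.

23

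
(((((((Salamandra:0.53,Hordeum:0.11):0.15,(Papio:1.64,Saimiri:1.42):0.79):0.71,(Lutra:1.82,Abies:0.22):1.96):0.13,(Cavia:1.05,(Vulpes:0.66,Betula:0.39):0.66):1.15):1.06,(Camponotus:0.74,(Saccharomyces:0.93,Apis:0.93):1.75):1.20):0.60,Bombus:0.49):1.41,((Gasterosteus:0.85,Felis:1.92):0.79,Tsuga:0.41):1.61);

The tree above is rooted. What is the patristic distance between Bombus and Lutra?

6.06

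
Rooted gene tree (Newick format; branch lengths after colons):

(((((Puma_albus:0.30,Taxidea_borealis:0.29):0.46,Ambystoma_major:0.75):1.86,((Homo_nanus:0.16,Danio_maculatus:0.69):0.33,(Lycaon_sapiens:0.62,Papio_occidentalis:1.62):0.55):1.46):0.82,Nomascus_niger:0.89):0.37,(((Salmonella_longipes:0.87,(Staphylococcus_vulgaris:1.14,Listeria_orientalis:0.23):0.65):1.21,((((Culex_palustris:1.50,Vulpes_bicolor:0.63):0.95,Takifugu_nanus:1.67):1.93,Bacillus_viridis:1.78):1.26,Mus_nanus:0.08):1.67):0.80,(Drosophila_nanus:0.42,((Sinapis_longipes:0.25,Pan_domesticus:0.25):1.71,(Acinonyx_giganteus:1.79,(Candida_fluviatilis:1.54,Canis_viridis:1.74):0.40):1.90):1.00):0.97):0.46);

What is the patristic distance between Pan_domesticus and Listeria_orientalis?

The path runs Pan_domesticus → … → MRCA → … → Listeria_orientalis; the MRCA is the node subtending (((Salmonella_longipes,(Staphylococcus_vulgaris,Listeria_orientalis)),((((Culex_palustris,Vulpes_bicolor),Takifugu_nanus),Bacillus_viridis),Mus_nanus)),(Drosophila_nanus,((Sinapis_longipes,Pan_domesticus),(Acinonyx_giganteus,(Candida_fluviatilis,Canis_viridis))))).
Branch lengths along that path: 0.25 + 1.71 + 1.00 + 0.97 + 0.80 + 1.21 + 0.65 + 0.23 = 6.82.

6.82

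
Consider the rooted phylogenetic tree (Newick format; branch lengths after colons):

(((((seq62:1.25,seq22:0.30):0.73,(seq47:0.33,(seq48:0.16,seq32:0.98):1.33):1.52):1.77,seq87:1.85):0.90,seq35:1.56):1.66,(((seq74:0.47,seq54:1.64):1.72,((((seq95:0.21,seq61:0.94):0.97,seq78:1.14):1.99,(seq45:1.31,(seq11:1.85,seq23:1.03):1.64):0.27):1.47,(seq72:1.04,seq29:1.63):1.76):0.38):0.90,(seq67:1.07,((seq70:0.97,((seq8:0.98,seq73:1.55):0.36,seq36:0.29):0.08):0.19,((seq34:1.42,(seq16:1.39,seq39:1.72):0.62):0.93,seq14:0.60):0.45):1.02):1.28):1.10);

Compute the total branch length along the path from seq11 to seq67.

The path runs seq11 → … → MRCA → … → seq67; the MRCA is the node subtending (((seq74,seq54),((((seq95,seq61),seq78),(seq45,(seq11,seq23))),(seq72,seq29))),(seq67,((seq70,((seq8,seq73),seq36)),((seq34,(seq16,seq39)),seq14)))).
Branch lengths along that path: 1.85 + 1.64 + 0.27 + 1.47 + 0.38 + 0.90 + 1.28 + 1.07 = 8.86.

8.86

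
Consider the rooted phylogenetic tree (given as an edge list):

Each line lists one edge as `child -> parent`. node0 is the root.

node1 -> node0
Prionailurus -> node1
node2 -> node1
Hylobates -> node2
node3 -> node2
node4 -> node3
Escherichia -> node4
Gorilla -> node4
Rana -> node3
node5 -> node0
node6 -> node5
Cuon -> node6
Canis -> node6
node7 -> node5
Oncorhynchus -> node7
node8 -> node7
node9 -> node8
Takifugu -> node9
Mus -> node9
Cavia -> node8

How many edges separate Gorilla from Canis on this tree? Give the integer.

8

The MRCA of Gorilla and Canis is the root of the tree.
From Gorilla up to that node: 5 branches. From Canis up to the same node: 3 branches. Total: 5 + 3 = 8.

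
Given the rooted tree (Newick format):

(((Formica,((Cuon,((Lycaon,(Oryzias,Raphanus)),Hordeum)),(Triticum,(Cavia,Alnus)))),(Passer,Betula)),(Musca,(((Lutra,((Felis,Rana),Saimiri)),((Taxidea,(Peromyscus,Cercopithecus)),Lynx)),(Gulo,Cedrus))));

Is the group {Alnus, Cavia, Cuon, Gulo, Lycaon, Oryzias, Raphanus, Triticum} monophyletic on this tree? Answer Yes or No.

No

The MRCA of the listed taxa is the root, so the smallest clade containing them is the whole tree.
That clade also contains Betula, Cedrus, Cercopithecus, Felis, Formica, Hordeum, Lutra, Lynx, Musca, Passer, Peromyscus, Rana, Saimiri, Taxidea, which are not in the proposed group, so the group is not monophyletic.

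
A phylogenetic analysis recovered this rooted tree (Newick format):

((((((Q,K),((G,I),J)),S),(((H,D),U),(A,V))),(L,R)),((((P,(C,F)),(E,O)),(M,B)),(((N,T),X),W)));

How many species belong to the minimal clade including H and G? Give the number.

11

The MRCA of H and G is the node subtending ((((Q,K),((G,I),J)),S),(((H,D),U),(A,V))).
That clade contains 11 terminal taxa: A, D, G, H, I, J, K, Q, S, U, V.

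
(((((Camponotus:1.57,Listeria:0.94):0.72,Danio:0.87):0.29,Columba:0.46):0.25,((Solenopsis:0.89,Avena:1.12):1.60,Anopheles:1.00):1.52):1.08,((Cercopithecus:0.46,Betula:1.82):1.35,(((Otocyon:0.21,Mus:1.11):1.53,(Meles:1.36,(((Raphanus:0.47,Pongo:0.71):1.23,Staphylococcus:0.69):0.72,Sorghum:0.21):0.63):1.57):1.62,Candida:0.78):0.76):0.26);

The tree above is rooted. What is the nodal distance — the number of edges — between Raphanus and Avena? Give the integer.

12

The MRCA of Raphanus and Avena is the root of the tree.
From Raphanus up to that node: 8 branches. From Avena up to the same node: 4 branches. Total: 8 + 4 = 12.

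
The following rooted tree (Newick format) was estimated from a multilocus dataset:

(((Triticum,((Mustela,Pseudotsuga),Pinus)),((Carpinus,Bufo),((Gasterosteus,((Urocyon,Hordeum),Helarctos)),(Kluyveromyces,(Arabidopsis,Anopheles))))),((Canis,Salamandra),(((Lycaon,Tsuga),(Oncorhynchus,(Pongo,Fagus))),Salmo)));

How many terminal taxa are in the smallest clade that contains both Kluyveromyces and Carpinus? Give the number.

The MRCA of Kluyveromyces and Carpinus is the node subtending ((Carpinus,Bufo),((Gasterosteus,((Urocyon,Hordeum),Helarctos)),(Kluyveromyces,(Arabidopsis,Anopheles)))).
That clade contains 9 terminal taxa: Anopheles, Arabidopsis, Bufo, Carpinus, Gasterosteus, Helarctos, Hordeum, Kluyveromyces, Urocyon.

9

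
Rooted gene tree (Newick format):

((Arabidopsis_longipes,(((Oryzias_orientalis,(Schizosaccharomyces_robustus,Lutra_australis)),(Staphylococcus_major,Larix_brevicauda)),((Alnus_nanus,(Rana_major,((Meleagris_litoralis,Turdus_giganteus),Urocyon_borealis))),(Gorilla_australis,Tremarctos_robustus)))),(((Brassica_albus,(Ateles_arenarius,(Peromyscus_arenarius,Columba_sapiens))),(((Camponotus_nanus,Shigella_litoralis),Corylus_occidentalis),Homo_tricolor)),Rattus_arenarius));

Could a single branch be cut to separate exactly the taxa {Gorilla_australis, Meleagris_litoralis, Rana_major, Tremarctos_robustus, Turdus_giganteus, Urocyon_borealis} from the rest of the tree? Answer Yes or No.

No

The MRCA of the listed taxa subtends ((Alnus_nanus,(Rana_major,((Meleagris_litoralis,Turdus_giganteus),Urocyon_borealis))),(Gorilla_australis,Tremarctos_robustus)).
That clade also contains Alnus_nanus, which is not in the proposed group, so the group is not monophyletic.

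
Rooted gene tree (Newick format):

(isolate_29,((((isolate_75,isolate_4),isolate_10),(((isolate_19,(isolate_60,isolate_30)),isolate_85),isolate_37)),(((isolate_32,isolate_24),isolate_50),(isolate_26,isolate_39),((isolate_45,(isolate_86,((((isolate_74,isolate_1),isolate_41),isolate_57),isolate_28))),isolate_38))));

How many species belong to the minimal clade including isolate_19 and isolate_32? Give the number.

21

The MRCA of isolate_19 and isolate_32 is the node subtending ((((isolate_75,isolate_4),isolate_10),(((isolate_19,(isolate_60,isolate_30)),isolate_85),isolate_37)),(((isolate_32,isolate_24),isolate_50),(isolate_26,isolate_39),((isolate_45,(isolate_86,((((isolate_74,isolate_1),isolate_41),isolate_57),isolate_28))),isolate_38))).
That clade contains 21 terminal taxa: isolate_1, isolate_10, isolate_19, isolate_24, isolate_26, isolate_28, isolate_30, isolate_32, isolate_37, isolate_38, isolate_39, isolate_4, isolate_41, isolate_45, isolate_50, isolate_57, isolate_60, isolate_74, isolate_75, isolate_85, isolate_86.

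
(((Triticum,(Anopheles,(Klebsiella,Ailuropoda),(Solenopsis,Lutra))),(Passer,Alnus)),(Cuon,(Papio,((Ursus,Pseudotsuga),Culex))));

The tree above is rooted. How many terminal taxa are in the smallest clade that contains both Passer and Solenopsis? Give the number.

8

The MRCA of Passer and Solenopsis is the node subtending ((Triticum,(Anopheles,(Klebsiella,Ailuropoda),(Solenopsis,Lutra))),(Passer,Alnus)).
That clade contains 8 terminal taxa: Ailuropoda, Alnus, Anopheles, Klebsiella, Lutra, Passer, Solenopsis, Triticum.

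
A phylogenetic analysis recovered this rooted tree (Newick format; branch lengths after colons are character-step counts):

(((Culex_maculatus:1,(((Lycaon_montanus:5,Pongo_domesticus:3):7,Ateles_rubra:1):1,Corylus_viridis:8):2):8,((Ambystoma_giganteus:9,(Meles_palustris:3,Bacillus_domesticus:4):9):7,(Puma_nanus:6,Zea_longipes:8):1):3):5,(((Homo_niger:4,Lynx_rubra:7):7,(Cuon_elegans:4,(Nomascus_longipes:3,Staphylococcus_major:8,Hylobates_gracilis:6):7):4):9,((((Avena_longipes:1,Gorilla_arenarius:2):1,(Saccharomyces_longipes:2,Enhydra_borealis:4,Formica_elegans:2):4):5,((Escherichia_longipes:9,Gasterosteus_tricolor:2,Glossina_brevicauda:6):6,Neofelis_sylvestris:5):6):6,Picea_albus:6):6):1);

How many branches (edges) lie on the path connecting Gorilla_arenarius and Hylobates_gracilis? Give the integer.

The MRCA of Gorilla_arenarius and Hylobates_gracilis is the node subtending (((Homo_niger,Lynx_rubra),(Cuon_elegans,(Nomascus_longipes,Staphylococcus_major,Hylobates_gracilis))),((((Avena_longipes,Gorilla_arenarius),(Saccharomyces_longipes,Enhydra_borealis,Formica_elegans)),((Escherichia_longipes,Gasterosteus_tricolor,Glossina_brevicauda),Neofelis_sylvestris)),Picea_albus)).
From Gorilla_arenarius up to that node: 5 branches. From Hylobates_gracilis up to the same node: 4 branches. Total: 5 + 4 = 9.

9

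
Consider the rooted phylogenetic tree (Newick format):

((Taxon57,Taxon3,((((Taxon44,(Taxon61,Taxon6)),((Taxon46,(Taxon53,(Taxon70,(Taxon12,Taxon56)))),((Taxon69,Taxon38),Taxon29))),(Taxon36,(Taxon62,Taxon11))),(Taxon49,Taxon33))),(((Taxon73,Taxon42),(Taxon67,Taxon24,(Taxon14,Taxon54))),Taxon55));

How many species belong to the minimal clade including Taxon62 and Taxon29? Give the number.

14

The MRCA of Taxon62 and Taxon29 is the node subtending (((Taxon44,(Taxon61,Taxon6)),((Taxon46,(Taxon53,(Taxon70,(Taxon12,Taxon56)))),((Taxon69,Taxon38),Taxon29))),(Taxon36,(Taxon62,Taxon11))).
That clade contains 14 terminal taxa: Taxon11, Taxon12, Taxon29, Taxon36, Taxon38, Taxon44, Taxon46, Taxon53, Taxon56, Taxon6, Taxon61, Taxon62, Taxon69, Taxon70.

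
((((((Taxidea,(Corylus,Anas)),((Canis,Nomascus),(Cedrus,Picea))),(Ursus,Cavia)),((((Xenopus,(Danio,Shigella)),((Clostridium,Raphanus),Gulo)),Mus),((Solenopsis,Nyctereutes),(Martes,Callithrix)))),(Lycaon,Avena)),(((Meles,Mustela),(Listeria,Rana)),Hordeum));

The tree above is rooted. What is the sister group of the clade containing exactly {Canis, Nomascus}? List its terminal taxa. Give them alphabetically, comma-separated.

The clade containing exactly {Canis, Nomascus} attaches to the tree at the node subtending ((Canis,Nomascus),(Cedrus,Picea)).
The other lineage descending from that same node — the sister group — is (Cedrus,Picea); its 2 tips in alphabetical order are the answer.

Cedrus, Picea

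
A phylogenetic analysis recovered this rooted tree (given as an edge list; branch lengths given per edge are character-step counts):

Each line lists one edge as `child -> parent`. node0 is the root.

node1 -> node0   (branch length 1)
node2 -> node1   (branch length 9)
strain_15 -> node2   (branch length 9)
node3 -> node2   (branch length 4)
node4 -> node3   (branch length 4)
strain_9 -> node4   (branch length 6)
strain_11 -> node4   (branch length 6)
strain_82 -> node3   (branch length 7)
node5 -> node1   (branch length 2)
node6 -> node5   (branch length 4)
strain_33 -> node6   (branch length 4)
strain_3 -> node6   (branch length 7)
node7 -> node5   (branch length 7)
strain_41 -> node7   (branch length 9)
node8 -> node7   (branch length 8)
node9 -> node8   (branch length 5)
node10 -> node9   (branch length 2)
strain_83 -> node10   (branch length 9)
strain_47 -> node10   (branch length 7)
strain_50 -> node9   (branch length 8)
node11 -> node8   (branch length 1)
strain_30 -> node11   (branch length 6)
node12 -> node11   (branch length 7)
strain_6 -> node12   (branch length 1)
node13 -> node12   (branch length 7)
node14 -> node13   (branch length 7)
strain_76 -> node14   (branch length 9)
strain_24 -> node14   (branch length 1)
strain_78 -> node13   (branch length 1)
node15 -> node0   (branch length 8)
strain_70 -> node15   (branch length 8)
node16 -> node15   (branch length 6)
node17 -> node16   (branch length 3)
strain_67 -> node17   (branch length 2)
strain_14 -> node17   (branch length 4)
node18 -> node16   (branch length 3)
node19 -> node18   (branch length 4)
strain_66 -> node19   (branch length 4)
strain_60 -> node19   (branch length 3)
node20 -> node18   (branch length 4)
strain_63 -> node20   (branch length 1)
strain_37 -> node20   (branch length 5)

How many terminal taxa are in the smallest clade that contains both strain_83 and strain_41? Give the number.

9

The MRCA of strain_83 and strain_41 is the node subtending (strain_41,(((strain_83,strain_47),strain_50),(strain_30,(strain_6,((strain_76,strain_24),strain_78))))).
That clade contains 9 terminal taxa: strain_24, strain_30, strain_41, strain_47, strain_50, strain_6, strain_76, strain_78, strain_83.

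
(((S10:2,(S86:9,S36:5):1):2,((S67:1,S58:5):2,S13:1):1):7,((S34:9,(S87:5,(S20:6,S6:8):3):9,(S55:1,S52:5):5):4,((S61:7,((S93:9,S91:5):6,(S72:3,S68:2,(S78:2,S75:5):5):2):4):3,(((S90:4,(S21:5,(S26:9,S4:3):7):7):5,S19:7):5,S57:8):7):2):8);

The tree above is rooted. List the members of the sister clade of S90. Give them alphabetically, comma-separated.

S21, S26, S4

S90 attaches to the tree at the node subtending (S90,(S21,(S26,S4))).
The other lineage descending from that same node — the sister group — is (S21,(S26,S4)); its 3 tips in alphabetical order are the answer.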